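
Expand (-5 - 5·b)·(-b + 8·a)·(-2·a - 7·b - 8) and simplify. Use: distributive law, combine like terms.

(-5 - 5·b)·(-b + 8·a)·(-2·a - 7·b - 8)
= (5·b - 40·a + 5·b^2 - 40·a·b)·(-2·a - 7·b - 8)    [distributive law]
= -10·a·b - 35·b^2 - 40·b + 80·a^2 + 280·a·b + 320·a - 10·a·b^2 - 35·b^3 - 40·b^2 + 80·a^2·b + 280·a·b^2 + 320·a·b    [distributive law]
= 590·a·b - 75·b^2 - 40·b + 80·a^2 + 320·a + 270·a·b^2 - 35·b^3 + 80·a^2·b    [combine like terms]

590·a·b - 75·b^2 - 40·b + 80·a^2 + 320·a + 270·a·b^2 - 35·b^3 + 80·a^2·b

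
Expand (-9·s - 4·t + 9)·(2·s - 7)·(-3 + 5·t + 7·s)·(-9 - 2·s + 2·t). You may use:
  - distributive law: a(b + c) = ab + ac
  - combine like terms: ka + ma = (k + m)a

-4221·s^2 - 108·s^3 + 1306·s^2·t + 40·s^3·t - 212·s^2·t^2 + 252·s^4 + 5778·s - 6195·s·t + 1330·s·t^2 - 80·s·t^3 + 3969·t - 2058·t^2 + 280·t^3 - 1701

(-9·s - 4·t + 9)·(2·s - 7)·(-3 + 5·t + 7·s)·(-9 - 2·s + 2·t)
= (-18·s^2 + 63·s - 8·s·t + 28·t + 18·s - 63)·(-3 + 5·t + 7·s)·(-9 - 2·s + 2·t)    [distributive law]
= (-18·s^2 + 81·s - 8·s·t + 28·t - 63)·(-3 + 5·t + 7·s)·(-9 - 2·s + 2·t)    [combine like terms]
= (54·s^2 - 90·s^2·t - 126·s^3 - 243·s + 405·s·t + 567·s^2 + 24·s·t - 40·s·t^2 - 56·s^2·t - 84·t + 140·t^2 + 196·s·t + 189 - 315·t - 441·s)·(-9 - 2·s + 2·t)    [distributive law]
= (621·s^2 - 146·s^2·t - 126·s^3 - 684·s + 625·s·t - 40·s·t^2 - 399·t + 140·t^2 + 189)·(-9 - 2·s + 2·t)    [combine like terms]
= -5589·s^2 - 1242·s^3 + 1242·s^2·t + 1314·s^2·t + 292·s^3·t - 292·s^2·t^2 + 1134·s^3 + 252·s^4 - 252·s^3·t + 6156·s + 1368·s^2 - 1368·s·t - 5625·s·t - 1250·s^2·t + 1250·s·t^2 + 360·s·t^2 + 80·s^2·t^2 - 80·s·t^3 + 3591·t + 798·s·t - 798·t^2 - 1260·t^2 - 280·s·t^2 + 280·t^3 - 1701 - 378·s + 378·t    [distributive law]
= -4221·s^2 - 108·s^3 + 1306·s^2·t + 40·s^3·t - 212·s^2·t^2 + 252·s^4 + 5778·s - 6195·s·t + 1330·s·t^2 - 80·s·t^3 + 3969·t - 2058·t^2 + 280·t^3 - 1701    [combine like terms]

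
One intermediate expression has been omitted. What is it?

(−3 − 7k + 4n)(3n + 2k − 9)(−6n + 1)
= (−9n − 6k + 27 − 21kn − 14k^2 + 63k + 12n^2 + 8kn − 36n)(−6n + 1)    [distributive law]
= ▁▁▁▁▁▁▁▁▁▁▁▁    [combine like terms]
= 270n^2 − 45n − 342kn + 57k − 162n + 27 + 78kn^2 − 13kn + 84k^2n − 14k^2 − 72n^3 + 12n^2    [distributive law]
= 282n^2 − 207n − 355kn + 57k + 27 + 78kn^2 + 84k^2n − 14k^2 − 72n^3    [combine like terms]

By combine like terms:

(−45n + 57k + 27 − 13kn − 14k^2 + 12n^2)(−6n + 1)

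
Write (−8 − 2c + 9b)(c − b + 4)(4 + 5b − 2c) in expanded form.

(−8 − 2c + 9b)(c − b + 4)(4 + 5b − 2c)
= (−8c + 8b − 32 − 2c² + 2bc − 8c + 9bc − 9b² + 36b)(4 + 5b − 2c)    [distributive law]
= (−16c + 44b − 32 − 2c² + 11bc − 9b²)(4 + 5b − 2c)    [combine like terms]
= −64c − 80bc + 32c² + 176b + 220b² − 88bc − 128 − 160b + 64c − 8c² − 10bc² + 4c³ + 44bc + 55b²c − 22bc² − 36b² − 45b³ + 18b²c    [distributive law]
= −124bc + 24c² + 16b + 184b² − 128 − 32bc² + 4c³ + 73b²c − 45b³    [combine like terms]

−124bc + 24c² + 16b + 184b² − 128 − 32bc² + 4c³ + 73b²c − 45b³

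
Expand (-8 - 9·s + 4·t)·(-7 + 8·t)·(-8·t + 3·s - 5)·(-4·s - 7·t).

981·s·t - 84·t² + 588·s² + 1120·s + 1960·t + 636·s·t² - 4032·t³ + 357·s²·t - 756·s³ - 1176·s²·t² - 3680·s·t³ + 864·s³·t + 1792·t⁴

(-8 - 9·s + 4·t)·(-7 + 8·t)·(-8·t + 3·s - 5)·(-4·s - 7·t)
= (56 - 64·t + 63·s - 72·s·t - 28·t + 32·t²)·(-8·t + 3·s - 5)·(-4·s - 7·t)    [distributive law]
= (56 - 92·t + 63·s - 72·s·t + 32·t²)·(-8·t + 3·s - 5)·(-4·s - 7·t)    [combine like terms]
= (-448·t + 168·s - 280 + 736·t² - 276·s·t + 460·t - 504·s·t + 189·s² - 315·s + 576·s·t² - 216·s²·t + 360·s·t - 256·t³ + 96·s·t² - 160·t²)·(-4·s - 7·t)    [distributive law]
= (12·t - 147·s - 280 + 576·t² - 420·s·t + 189·s² + 672·s·t² - 216·s²·t - 256·t³)·(-4·s - 7·t)    [combine like terms]
= -48·s·t - 84·t² + 588·s² + 1029·s·t + 1120·s + 1960·t - 2304·s·t² - 4032·t³ + 1680·s²·t + 2940·s·t² - 756·s³ - 1323·s²·t - 2688·s²·t² - 4704·s·t³ + 864·s³·t + 1512·s²·t² + 1024·s·t³ + 1792·t⁴    [distributive law]
= 981·s·t - 84·t² + 588·s² + 1120·s + 1960·t + 636·s·t² - 4032·t³ + 357·s²·t - 756·s³ - 1176·s²·t² - 3680·s·t³ + 864·s³·t + 1792·t⁴    [combine like terms]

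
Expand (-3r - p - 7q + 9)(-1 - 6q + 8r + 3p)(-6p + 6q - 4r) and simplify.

(-3r - p - 7q + 9)(-1 - 6q + 8r + 3p)(-6p + 6q - 4r)
= (3r + 18qr - 24r^2 - 9pr + p + 6pq - 8pr - 3p^2 + 7q + 42q^2 - 56qr - 21pq - 9 - 54q + 72r + 27p)(-6p + 6q - 4r)    [distributive law]
= (75r - 38qr - 24r^2 - 17pr + 28p - 15pq - 3p^2 - 47q + 42q^2 - 9)(-6p + 6q - 4r)    [combine like terms]
= -450pr + 450qr - 300r^2 + 228pqr - 228q^2r + 152qr^2 + 144pr^2 - 144qr^2 + 96r^3 + 102p^2r - 102pqr + 68pr^2 - 168p^2 + 168pq - 112pr + 90p^2q - 90pq^2 + 60pqr + 18p^3 - 18p^2q + 12p^2r + 282pq - 282q^2 + 188qr - 252pq^2 + 252q^3 - 168q^2r + 54p - 54q + 36r    [distributive law]
= -562pr + 638qr - 300r^2 + 186pqr - 396q^2r + 8qr^2 + 212pr^2 + 96r^3 + 114p^2r - 168p^2 + 450pq + 72p^2q - 342pq^2 + 18p^3 - 282q^2 + 252q^3 + 54p - 54q + 36r    [combine like terms]

-562pr + 638qr - 300r^2 + 186pqr - 396q^2r + 8qr^2 + 212pr^2 + 96r^3 + 114p^2r - 168p^2 + 450pq + 72p^2q - 342pq^2 + 18p^3 - 282q^2 + 252q^3 + 54p - 54q + 36r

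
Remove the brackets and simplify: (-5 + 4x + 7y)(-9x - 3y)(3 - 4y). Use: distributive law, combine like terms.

(-5 + 4x + 7y)(-9x - 3y)(3 - 4y)
= (45x + 15y - 36x^2 - 12xy - 63xy - 21y^2)(3 - 4y)    [distributive law]
= (45x + 15y - 36x^2 - 75xy - 21y^2)(3 - 4y)    [combine like terms]
= 135x - 180xy + 45y - 60y^2 - 108x^2 + 144x^2y - 225xy + 300xy^2 - 63y^2 + 84y^3    [distributive law]
= 135x - 405xy + 45y - 123y^2 - 108x^2 + 144x^2y + 300xy^2 + 84y^3    [combine like terms]

135x - 405xy + 45y - 123y^2 - 108x^2 + 144x^2y + 300xy^2 + 84y^3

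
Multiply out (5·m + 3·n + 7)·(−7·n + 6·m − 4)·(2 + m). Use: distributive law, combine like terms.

−95·m·n − 17·m²·n + 82·m² + 30·m³ + 16·m − 42·n² − 21·m·n² − 122·n − 56

(5·m + 3·n + 7)·(−7·n + 6·m − 4)·(2 + m)
= (−35·m·n + 30·m² − 20·m − 21·n² + 18·m·n − 12·n − 49·n + 42·m − 28)·(2 + m)    [distributive law]
= (−17·m·n + 30·m² + 22·m − 21·n² − 61·n − 28)·(2 + m)    [combine like terms]
= −34·m·n − 17·m²·n + 60·m² + 30·m³ + 44·m + 22·m² − 42·n² − 21·m·n² − 122·n − 61·m·n − 56 − 28·m    [distributive law]
= −95·m·n − 17·m²·n + 82·m² + 30·m³ + 16·m − 42·n² − 21·m·n² − 122·n − 56    [combine like terms]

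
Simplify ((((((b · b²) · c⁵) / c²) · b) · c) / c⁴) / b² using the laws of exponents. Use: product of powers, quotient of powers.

b²

((((((b · b²) · c⁵) / c²) · b) · c) / c⁴) / b²
= (((((b³ · c⁵) / c²) · b) · c) / c⁴) / b²    [product of powers]
= b²    [quotient of powers; product of powers]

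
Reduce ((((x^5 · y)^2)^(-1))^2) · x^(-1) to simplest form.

((((x^5 · y)^2)^(-1))^2) · x^(-1)
= (((x^5 · y)^2)^(-2)) · x^(-1)    [power of a power]
= ((x^5 · y)^(-4)) · x^(-1)    [power of a power]
= (((x^5)^(-4)) · (y^(-4))) · x^(-1)    [power of a product]
= (x^(-20) · (y^(-4))) · x^(-1)    [power of a power]
= x^(-21)y^(-4)    [product of powers]

x^(-21)y^(-4)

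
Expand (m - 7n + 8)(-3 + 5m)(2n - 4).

(m - 7n + 8)(-3 + 5m)(2n - 4)
= (-3m + 5m^2 + 21n - 35mn - 24 + 40m)(2n - 4)    [distributive law]
= (37m + 5m^2 + 21n - 35mn - 24)(2n - 4)    [combine like terms]
= 74mn - 148m + 10m^2n - 20m^2 + 42n^2 - 84n - 70mn^2 + 140mn - 48n + 96    [distributive law]
= 214mn - 148m + 10m^2n - 20m^2 + 42n^2 - 132n - 70mn^2 + 96    [combine like terms]

214mn - 148m + 10m^2n - 20m^2 + 42n^2 - 132n - 70mn^2 + 96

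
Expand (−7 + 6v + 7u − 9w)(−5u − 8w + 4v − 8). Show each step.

(−7 + 6v + 7u − 9w)(−5u − 8w + 4v − 8)
= 35u + 56w − 28v + 56 − 30uv − 48vw + 24v^2 − 48v − 35u^2 − 56uw + 28uv − 56u + 45uw + 72w^2 − 36vw + 72w    [distributive law]
= −21u + 128w − 76v + 56 − 2uv − 84vw + 24v^2 − 35u^2 − 11uw + 72w^2    [combine like terms]

−21u + 128w − 76v + 56 − 2uv − 84vw + 24v^2 − 35u^2 − 11uw + 72w^2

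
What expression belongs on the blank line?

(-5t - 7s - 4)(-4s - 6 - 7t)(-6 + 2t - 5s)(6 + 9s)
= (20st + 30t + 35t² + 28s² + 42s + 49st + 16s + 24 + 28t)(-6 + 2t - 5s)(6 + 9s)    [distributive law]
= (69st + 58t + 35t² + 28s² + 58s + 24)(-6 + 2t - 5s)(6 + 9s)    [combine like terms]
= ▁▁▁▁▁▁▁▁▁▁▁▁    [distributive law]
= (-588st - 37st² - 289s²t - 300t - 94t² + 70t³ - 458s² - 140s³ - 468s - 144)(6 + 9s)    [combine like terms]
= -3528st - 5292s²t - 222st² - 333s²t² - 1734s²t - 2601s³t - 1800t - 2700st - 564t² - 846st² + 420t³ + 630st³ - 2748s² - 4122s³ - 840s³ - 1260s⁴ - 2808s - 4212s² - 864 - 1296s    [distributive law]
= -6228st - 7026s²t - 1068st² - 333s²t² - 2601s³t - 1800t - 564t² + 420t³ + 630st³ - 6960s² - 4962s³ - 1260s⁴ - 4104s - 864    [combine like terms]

Applying distributive law to the line above:

(-414st + 138st² - 345s²t - 348t + 116t² - 290st - 210t² + 70t³ - 175st² - 168s² + 56s²t - 140s³ - 348s + 116st - 290s² - 144 + 48t - 120s)(6 + 9s)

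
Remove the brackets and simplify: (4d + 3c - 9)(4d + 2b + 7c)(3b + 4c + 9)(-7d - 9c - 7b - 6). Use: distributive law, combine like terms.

-336bd^3 - 1944bcd^2 - 504b^2d^2 - 1044bd^2 - 448cd^3 - 1696c^2d^2 - 3192cd^2 - 1008d^3 + 1404d^2 - 1406b^2cd - 168b^3d + 486b^2d - 3097bc^2d - 651bcd + 3618bd - 2028c^3d - 2463c^2d + 5589cd - 771b^2c^2 - 126b^3c + 1827b^2c - 1371bc^3 + 1782bc^2 + 6669bc - 756c^4 + 63c^3 + 5481c^2 + 1944d + 378b^3 + 1458b^2 + 972b + 3402c

(4d + 3c - 9)(4d + 2b + 7c)(3b + 4c + 9)(-7d - 9c - 7b - 6)
= (16d^2 + 8bd + 28cd + 12cd + 6bc + 21c^2 - 36d - 18b - 63c)(3b + 4c + 9)(-7d - 9c - 7b - 6)    [distributive law]
= (16d^2 + 8bd + 40cd + 6bc + 21c^2 - 36d - 18b - 63c)(3b + 4c + 9)(-7d - 9c - 7b - 6)    [combine like terms]
= (48bd^2 + 64cd^2 + 144d^2 + 24b^2d + 32bcd + 72bd + 120bcd + 160c^2d + 360cd + 18b^2c + 24bc^2 + 54bc + 63bc^2 + 84c^3 + 189c^2 - 108bd - 144cd - 324d - 54b^2 - 72bc - 162b - 189bc - 252c^2 - 567c)(-7d - 9c - 7b - 6)    [distributive law]
= (48bd^2 + 64cd^2 + 144d^2 + 24b^2d + 152bcd - 36bd + 160c^2d + 216cd + 18b^2c + 87bc^2 - 207bc + 84c^3 - 63c^2 - 324d - 54b^2 - 162b - 567c)(-7d - 9c - 7b - 6)    [combine like terms]
= -336bd^3 - 432bcd^2 - 336b^2d^2 - 288bd^2 - 448cd^3 - 576c^2d^2 - 448bcd^2 - 384cd^2 - 1008d^3 - 1296cd^2 - 1008bd^2 - 864d^2 - 168b^2d^2 - 216b^2cd - 168b^3d - 144b^2d - 1064bcd^2 - 1368bc^2d - 1064b^2cd - 912bcd + 252bd^2 + 324bcd + 252b^2d + 216bd - 1120c^2d^2 - 1440c^3d - 1120bc^2d - 960c^2d - 1512cd^2 - 1944c^2d - 1512bcd - 1296cd - 126b^2cd - 162b^2c^2 - 126b^3c - 108b^2c - 609bc^2d - 783bc^3 - 609b^2c^2 - 522bc^2 + 1449bcd + 1863bc^2 + 1449b^2c + 1242bc - 588c^3d - 756c^4 - 588bc^3 - 504c^3 + 441c^2d + 567c^3 + 441bc^2 + 378c^2 + 2268d^2 + 2916cd + 2268bd + 1944d + 378b^2d + 486b^2c + 378b^3 + 324b^2 + 1134bd + 1458bc + 1134b^2 + 972b + 3969cd + 5103c^2 + 3969bc + 3402c    [distributive law]
= -336bd^3 - 1944bcd^2 - 504b^2d^2 - 1044bd^2 - 448cd^3 - 1696c^2d^2 - 3192cd^2 - 1008d^3 + 1404d^2 - 1406b^2cd - 168b^3d + 486b^2d - 3097bc^2d - 651bcd + 3618bd - 2028c^3d - 2463c^2d + 5589cd - 771b^2c^2 - 126b^3c + 1827b^2c - 1371bc^3 + 1782bc^2 + 6669bc - 756c^4 + 63c^3 + 5481c^2 + 1944d + 378b^3 + 1458b^2 + 972b + 3402c    [combine like terms]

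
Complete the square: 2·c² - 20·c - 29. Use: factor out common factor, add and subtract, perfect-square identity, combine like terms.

2(c - 5)² - 79

2·c² - 20·c - 29
= 2(c² - 10·c) - 29    [factor out 2 from the c-terms]
= 2(c² - 10·c + 25 - 25) - 29    [add and subtract 25 inside the bracket]
= 2(c - 5)² - 50 - 29    [perfect-square identity]
= 2(c - 5)² - 79    [combine constants]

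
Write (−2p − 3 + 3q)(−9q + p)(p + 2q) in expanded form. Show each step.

(−2p − 3 + 3q)(−9q + p)(p + 2q)
= (18pq − 2p^2 + 27q − 3p − 27q^2 + 3pq)(p + 2q)    [distributive law]
= (21pq − 2p^2 + 27q − 3p − 27q^2)(p + 2q)    [combine like terms]
= 21p^2q + 42pq^2 − 2p^3 − 4p^2q + 27pq + 54q^2 − 3p^2 − 6pq − 27pq^2 − 54q^3    [distributive law]
= 17p^2q + 15pq^2 − 2p^3 + 21pq + 54q^2 − 3p^2 − 54q^3    [combine like terms]

17p^2q + 15pq^2 − 2p^3 + 21pq + 54q^2 − 3p^2 − 54q^3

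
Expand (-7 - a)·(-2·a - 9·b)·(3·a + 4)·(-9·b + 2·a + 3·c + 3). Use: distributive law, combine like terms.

81·a²·b + 118·a³ + 150·a²·c + 262·a² + 675·a·b + 168·a·c + 168·a - 2025·a·b² + 675·a·b·c - 2268·b² + 756·b·c + 756·b + 12·a⁴ + 18·a³·c - 243·a²·b² + 81·a²·b·c

(-7 - a)·(-2·a - 9·b)·(3·a + 4)·(-9·b + 2·a + 3·c + 3)
= (14·a + 63·b + 2·a² + 9·a·b)·(3·a + 4)·(-9·b + 2·a + 3·c + 3)    [distributive law]
= (42·a² + 56·a + 189·a·b + 252·b + 6·a³ + 8·a² + 27·a²·b + 36·a·b)·(-9·b + 2·a + 3·c + 3)    [distributive law]
= (50·a² + 56·a + 225·a·b + 252·b + 6·a³ + 27·a²·b)·(-9·b + 2·a + 3·c + 3)    [combine like terms]
= -450·a²·b + 100·a³ + 150·a²·c + 150·a² - 504·a·b + 112·a² + 168·a·c + 168·a - 2025·a·b² + 450·a²·b + 675·a·b·c + 675·a·b - 2268·b² + 504·a·b + 756·b·c + 756·b - 54·a³·b + 12·a⁴ + 18·a³·c + 18·a³ - 243·a²·b² + 54·a³·b + 81·a²·b·c + 81·a²·b    [distributive law]
= 81·a²·b + 118·a³ + 150·a²·c + 262·a² + 675·a·b + 168·a·c + 168·a - 2025·a·b² + 675·a·b·c - 2268·b² + 756·b·c + 756·b + 12·a⁴ + 18·a³·c - 243·a²·b² + 81·a²·b·c    [combine like terms]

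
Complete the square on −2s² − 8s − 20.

−2(s + 2)² − 12

−2s² − 8s − 20
= −2(s² + 4s) − 20    [factor out -2 from the s-terms]
= −2(s² + 4s + 4 − 4) − 20    [add and subtract 4 inside the bracket]
= −2(s + 2)² + 8 − 20    [perfect-square identity]
= −2(s + 2)² − 12    [combine constants]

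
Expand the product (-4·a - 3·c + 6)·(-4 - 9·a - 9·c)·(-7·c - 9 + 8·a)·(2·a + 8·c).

-6298·a²·c - 4994·a·c² + 300·a² + 2292·a·c - 1256·a³ + 2808·a³·c + 1566·a²·c² + 576·a⁴ - 2178·a·c³ + 408·c³ + 4368·c² - 1512·c⁴ + 432·a + 1728·c

(-4·a - 3·c + 6)·(-4 - 9·a - 9·c)·(-7·c - 9 + 8·a)·(2·a + 8·c)
= (16·a + 36·a² + 36·a·c + 12·c + 27·a·c + 27·c² - 24 - 54·a - 54·c)·(-7·c - 9 + 8·a)·(2·a + 8·c)    [distributive law]
= (-38·a + 36·a² + 63·a·c - 42·c + 27·c² - 24)·(-7·c - 9 + 8·a)·(2·a + 8·c)    [combine like terms]
= (266·a·c + 342·a - 304·a² - 252·a²·c - 324·a² + 288·a³ - 441·a·c² - 567·a·c + 504·a²·c + 294·c² + 378·c - 336·a·c - 189·c³ - 243·c² + 216·a·c² + 168·c + 216 - 192·a)·(2·a + 8·c)    [distributive law]
= (-637·a·c + 150·a - 628·a² + 252·a²·c + 288·a³ - 225·a·c² + 51·c² + 546·c - 189·c³ + 216)·(2·a + 8·c)    [combine like terms]
= -1274·a²·c - 5096·a·c² + 300·a² + 1200·a·c - 1256·a³ - 5024·a²·c + 504·a³·c + 2016·a²·c² + 576·a⁴ + 2304·a³·c - 450·a²·c² - 1800·a·c³ + 102·a·c² + 408·c³ + 1092·a·c + 4368·c² - 378·a·c³ - 1512·c⁴ + 432·a + 1728·c    [distributive law]
= -6298·a²·c - 4994·a·c² + 300·a² + 2292·a·c - 1256·a³ + 2808·a³·c + 1566·a²·c² + 576·a⁴ - 2178·a·c³ + 408·c³ + 4368·c² - 1512·c⁴ + 432·a + 1728·c    [combine like terms]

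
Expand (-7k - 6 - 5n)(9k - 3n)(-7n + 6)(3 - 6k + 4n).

-1593k^2n - 2646k^3n + 756k^2n^2 + 810k^2 + 2268k^3 + 1656kn^2 + 1302kn^3 - 1242kn - 972k + 324n^2 - 459n^3 + 324n - 420n^4

(-7k - 6 - 5n)(9k - 3n)(-7n + 6)(3 - 6k + 4n)
= (-63k^2 + 21kn - 54k + 18n - 45kn + 15n^2)(-7n + 6)(3 - 6k + 4n)    [distributive law]
= (-63k^2 - 24kn - 54k + 18n + 15n^2)(-7n + 6)(3 - 6k + 4n)    [combine like terms]
= (441k^2n - 378k^2 + 168kn^2 - 144kn + 378kn - 324k - 126n^2 + 108n - 105n^3 + 90n^2)(3 - 6k + 4n)    [distributive law]
= (441k^2n - 378k^2 + 168kn^2 + 234kn - 324k - 36n^2 + 108n - 105n^3)(3 - 6k + 4n)    [combine like terms]
= 1323k^2n - 2646k^3n + 1764k^2n^2 - 1134k^2 + 2268k^3 - 1512k^2n + 504kn^2 - 1008k^2n^2 + 672kn^3 + 702kn - 1404k^2n + 936kn^2 - 972k + 1944k^2 - 1296kn - 108n^2 + 216kn^2 - 144n^3 + 324n - 648kn + 432n^2 - 315n^3 + 630kn^3 - 420n^4    [distributive law]
= -1593k^2n - 2646k^3n + 756k^2n^2 + 810k^2 + 2268k^3 + 1656kn^2 + 1302kn^3 - 1242kn - 972k + 324n^2 - 459n^3 + 324n - 420n^4    [combine like terms]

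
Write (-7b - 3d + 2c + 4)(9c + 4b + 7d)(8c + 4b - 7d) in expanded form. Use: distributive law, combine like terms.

-368bc² - 444b²c - 155bcd - 112b³ - 48b²d + 343bd² - 230c²d - 77cd² + 147d³ + 144c³ + 288c² + 272bc - 28cd + 64b² - 196d²

(-7b - 3d + 2c + 4)(9c + 4b + 7d)(8c + 4b - 7d)
= (-63bc - 28b² - 49bd - 27cd - 12bd - 21d² + 18c² + 8bc + 14cd + 36c + 16b + 28d)(8c + 4b - 7d)    [distributive law]
= (-55bc - 28b² - 61bd - 13cd - 21d² + 18c² + 36c + 16b + 28d)(8c + 4b - 7d)    [combine like terms]
= -440bc² - 220b²c + 385bcd - 224b²c - 112b³ + 196b²d - 488bcd - 244b²d + 427bd² - 104c²d - 52bcd + 91cd² - 168cd² - 84bd² + 147d³ + 144c³ + 72bc² - 126c²d + 288c² + 144bc - 252cd + 128bc + 64b² - 112bd + 224cd + 112bd - 196d²    [distributive law]
= -368bc² - 444b²c - 155bcd - 112b³ - 48b²d + 343bd² - 230c²d - 77cd² + 147d³ + 144c³ + 288c² + 272bc - 28cd + 64b² - 196d²    [combine like terms]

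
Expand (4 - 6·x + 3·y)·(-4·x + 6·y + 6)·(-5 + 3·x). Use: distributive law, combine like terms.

(4 - 6·x + 3·y)·(-4·x + 6·y + 6)·(-5 + 3·x)
= (-16·x + 24·y + 24 + 24·x^2 - 36·x·y - 36·x - 12·x·y + 18·y^2 + 18·y)·(-5 + 3·x)    [distributive law]
= (-52·x + 42·y + 24 + 24·x^2 - 48·x·y + 18·y^2)·(-5 + 3·x)    [combine like terms]
= 260·x - 156·x^2 - 210·y + 126·x·y - 120 + 72·x - 120·x^2 + 72·x^3 + 240·x·y - 144·x^2·y - 90·y^2 + 54·x·y^2    [distributive law]
= 332·x - 276·x^2 - 210·y + 366·x·y - 120 + 72·x^3 - 144·x^2·y - 90·y^2 + 54·x·y^2    [combine like terms]

332·x - 276·x^2 - 210·y + 366·x·y - 120 + 72·x^3 - 144·x^2·y - 90·y^2 + 54·x·y^2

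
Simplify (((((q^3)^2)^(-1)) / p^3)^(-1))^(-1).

p^(-3)·q^(-6)

(((((q^3)^2)^(-1)) / p^3)^(-1))^(-1)
= ((((q^3)^2)^(-1)) / p^3)^1    [power of a power]
= ((((q^3)^2)^(-1))^1) / ((p^3)^1)    [power of a quotient]
= (((q^3)^2)^(-1)) / ((p^3)^1)    [power of a power]
= ((q^3)^(-2)) / ((p^3)^1)    [power of a power]
= q^(-6) / ((p^3)^1)    [power of a power]
= q^(-6) / p^3    [power of a power]
= p^(-3)·q^(-6)    [quotient of powers]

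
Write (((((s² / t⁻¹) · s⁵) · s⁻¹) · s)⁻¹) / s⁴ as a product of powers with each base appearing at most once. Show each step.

(((((s² / t⁻¹) · s⁵) · s⁻¹) · s)⁻¹) / s⁴
= (((((s² / t⁻¹) · s⁵) · s⁻¹)⁻¹) · (s⁻¹)) / s⁴    [power of a product]
= (((((s² / t⁻¹) · s⁵)⁻¹) · ((s⁻¹)⁻¹)) · (s⁻¹)) / s⁴    [power of a product]
= (((((s² / t⁻¹)⁻¹) · ((s⁵)⁻¹)) · ((s⁻¹)⁻¹)) · (s⁻¹)) / s⁴    [power of a product]
= ((((((s²)⁻¹) / ((t⁻¹)⁻¹)) · ((s⁵)⁻¹)) · ((s⁻¹)⁻¹)) · (s⁻¹)) / s⁴    [power of a quotient]
= ((((s⁻² / ((t⁻¹)⁻¹)) · ((s⁵)⁻¹)) · ((s⁻¹)⁻¹)) · (s⁻¹)) / s⁴    [power of a power]
= ((((s⁻² / t) · ((s⁵)⁻¹)) · ((s⁻¹)⁻¹)) · (s⁻¹)) / s⁴    [power of a power]
= ((((s⁻² / t) · s⁻⁵) · ((s⁻¹)⁻¹)) · (s⁻¹)) / s⁴    [power of a power]
= ((((s⁻² / t) · s⁻⁵) · s) · (s⁻¹)) / s⁴    [power of a power]
= s⁻¹¹t⁻¹    [quotient of powers; product of powers]

s⁻¹¹t⁻¹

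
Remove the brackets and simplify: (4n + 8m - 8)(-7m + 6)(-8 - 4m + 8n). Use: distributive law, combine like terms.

(4n + 8m - 8)(-7m + 6)(-8 - 4m + 8n)
= (-28mn + 24n - 56m² + 48m + 56m - 48)(-8 - 4m + 8n)    [distributive law]
= (-28mn + 24n - 56m² + 104m - 48)(-8 - 4m + 8n)    [combine like terms]
= 224mn + 112m²n - 224mn² - 192n - 96mn + 192n² + 448m² + 224m³ - 448m²n - 832m - 416m² + 832mn + 384 + 192m - 384n    [distributive law]
= 960mn - 336m²n - 224mn² - 576n + 192n² + 32m² + 224m³ - 640m + 384    [combine like terms]

960mn - 336m²n - 224mn² - 576n + 192n² + 32m² + 224m³ - 640m + 384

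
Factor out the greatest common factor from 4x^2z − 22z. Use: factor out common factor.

2z(2x^2 − 11)

4x^2z − 22z
= 2(2x^2z − 11z)    [factor out 2]
= 2z(2x^2 − 11)    [factor out z]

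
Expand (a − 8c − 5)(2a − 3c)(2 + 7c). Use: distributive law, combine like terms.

(a − 8c − 5)(2a − 3c)(2 + 7c)
= (2a² − 3ac − 16ac + 24c² − 10a + 15c)(2 + 7c)    [distributive law]
= (2a² − 19ac + 24c² − 10a + 15c)(2 + 7c)    [combine like terms]
= 4a² + 14a²c − 38ac − 133ac² + 48c² + 168c³ − 20a − 70ac + 30c + 105c²    [distributive law]
= 4a² + 14a²c − 108ac − 133ac² + 153c² + 168c³ − 20a + 30c    [combine like terms]

4a² + 14a²c − 108ac − 133ac² + 153c² + 168c³ − 20a + 30c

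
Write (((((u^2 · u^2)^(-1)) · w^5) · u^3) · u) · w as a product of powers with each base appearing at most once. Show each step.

w^6

(((((u^2 · u^2)^(-1)) · w^5) · u^3) · u) · w
= ((((((u^2)^(-1)) · ((u^2)^(-1))) · w^5) · u^3) · u) · w    [power of a product]
= ((((u^(-2) · ((u^2)^(-1))) · w^5) · u^3) · u) · w    [power of a power]
= ((((u^(-2) · u^(-2)) · w^5) · u^3) · u) · w    [power of a power]
= (((u^(-4) · w^5) · u^3) · u) · w    [product of powers]
= w^6    [product of powers]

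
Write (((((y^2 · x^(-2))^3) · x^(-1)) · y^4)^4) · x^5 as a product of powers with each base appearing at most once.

x^(-23)·y^40

(((((y^2 · x^(-2))^3) · x^(-1)) · y^4)^4) · x^5
= (((((y^2 · x^(-2))^3) · x^(-1))^4) · ((y^4)^4)) · x^5    [power of a product]
= (((((y^2 · x^(-2))^3)^4) · ((x^(-1))^4)) · ((y^4)^4)) · x^5    [power of a product]
= ((((y^2 · x^(-2))^12) · ((x^(-1))^4)) · ((y^4)^4)) · x^5    [power of a power]
= (((((y^2)^12) · ((x^(-2))^12)) · ((x^(-1))^4)) · ((y^4)^4)) · x^5    [power of a product]
= (((y^24 · ((x^(-2))^12)) · ((x^(-1))^4)) · ((y^4)^4)) · x^5    [power of a power]
= (((y^24 · x^(-24)) · ((x^(-1))^4)) · ((y^4)^4)) · x^5    [power of a power]
= (((y^24 · x^(-24)) · x^(-4)) · ((y^4)^4)) · x^5    [power of a power]
= (((y^24 · x^(-24)) · x^(-4)) · y^16) · x^5    [power of a power]
= x^(-23)·y^40    [product of powers]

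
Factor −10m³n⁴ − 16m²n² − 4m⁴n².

−10m³n⁴ − 16m²n² − 4m⁴n²
= 2(−5m³n⁴ − 8m²n² − 2m⁴n²)    [factor out 2]
= 2m²n²(−5mn² − 8 − 2m²)    [factor out m²n²]

2m²n²(−5mn² − 8 − 2m²)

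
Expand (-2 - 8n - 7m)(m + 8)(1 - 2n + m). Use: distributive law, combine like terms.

(-2 - 8n - 7m)(m + 8)(1 - 2n + m)
= (-2m - 16 - 8mn - 64n - 7m² - 56m)(1 - 2n + m)    [distributive law]
= (-58m - 16 - 8mn - 64n - 7m²)(1 - 2n + m)    [combine like terms]
= -58m + 116mn - 58m² - 16 + 32n - 16m - 8mn + 16mn² - 8m²n - 64n + 128n² - 64mn - 7m² + 14m²n - 7m³    [distributive law]
= -74m + 44mn - 65m² - 16 - 32n + 16mn² + 6m²n + 128n² - 7m³    [combine like terms]

-74m + 44mn - 65m² - 16 - 32n + 16mn² + 6m²n + 128n² - 7m³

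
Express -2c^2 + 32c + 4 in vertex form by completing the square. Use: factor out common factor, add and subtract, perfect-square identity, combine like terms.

-2(c - 8)^2 + 132

-2c^2 + 32c + 4
= -2(c^2 - 16c) + 4    [factor out -2 from the c-terms]
= -2(c^2 - 16c + 64 - 64) + 4    [add and subtract 64 inside the bracket]
= -2(c - 8)^2 + 128 + 4    [perfect-square identity]
= -2(c - 8)^2 + 132    [combine constants]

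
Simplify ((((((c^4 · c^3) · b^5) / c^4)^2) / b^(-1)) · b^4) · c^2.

b^15c^8

((((((c^4 · c^3) · b^5) / c^4)^2) / b^(-1)) · b^4) · c^2
= ((((((c^4 · c^3) · b^5)^2) / ((c^4)^2)) / b^(-1)) · b^4) · c^2    [power of a quotient]
= ((((((c^4 · c^3)^2) · ((b^5)^2)) / ((c^4)^2)) / b^(-1)) · b^4) · c^2    [power of a product]
= (((((((c^4)^2) · ((c^3)^2)) · ((b^5)^2)) / ((c^4)^2)) / b^(-1)) · b^4) · c^2    [power of a product]
= (((((c^8 · ((c^3)^2)) · ((b^5)^2)) / ((c^4)^2)) / b^(-1)) · b^4) · c^2    [power of a power]
= (((((c^8 · c^6) · ((b^5)^2)) / ((c^4)^2)) / b^(-1)) · b^4) · c^2    [power of a power]
= ((((c^14 · ((b^5)^2)) / ((c^4)^2)) / b^(-1)) · b^4) · c^2    [product of powers]
= ((((c^14 · b^10) / ((c^4)^2)) / b^(-1)) · b^4) · c^2    [power of a power]
= ((((c^14 · b^10) / c^8) / b^(-1)) · b^4) · c^2    [power of a power]
= b^15c^8    [quotient of powers; product of powers]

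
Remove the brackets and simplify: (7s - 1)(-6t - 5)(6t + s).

-252st² - 42s²t - 204st - 35s² + 36t² + 30t + 5s

(7s - 1)(-6t - 5)(6t + s)
= (-42st - 35s + 6t + 5)(6t + s)    [distributive law]
= -252st² - 42s²t - 210st - 35s² + 36t² + 6st + 30t + 5s    [distributive law]
= -252st² - 42s²t - 204st - 35s² + 36t² + 30t + 5s    [combine like terms]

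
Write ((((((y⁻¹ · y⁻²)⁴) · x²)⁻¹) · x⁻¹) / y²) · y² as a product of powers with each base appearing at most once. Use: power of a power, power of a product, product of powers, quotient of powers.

((((((y⁻¹ · y⁻²)⁴) · x²)⁻¹) · x⁻¹) / y²) · y²
= ((((((y⁻¹ · y⁻²)⁴)⁻¹) · ((x²)⁻¹)) · x⁻¹) / y²) · y²    [power of a product]
= (((((y⁻¹ · y⁻²)⁻⁴) · ((x²)⁻¹)) · x⁻¹) / y²) · y²    [power of a power]
= ((((((y⁻¹)⁻⁴) · ((y⁻²)⁻⁴)) · ((x²)⁻¹)) · x⁻¹) / y²) · y²    [power of a product]
= ((((y⁴ · ((y⁻²)⁻⁴)) · ((x²)⁻¹)) · x⁻¹) / y²) · y²    [power of a power]
= ((((y⁴ · y⁸) · ((x²)⁻¹)) · x⁻¹) / y²) · y²    [power of a power]
= (((y¹² · ((x²)⁻¹)) · x⁻¹) / y²) · y²    [product of powers]
= (((y¹² · x⁻²) · x⁻¹) / y²) · y²    [power of a power]
= x⁻³y¹²    [quotient of powers; product of powers]

x⁻³y¹²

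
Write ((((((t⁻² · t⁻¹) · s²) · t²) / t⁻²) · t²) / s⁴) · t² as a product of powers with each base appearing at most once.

s⁻²t⁵

((((((t⁻² · t⁻¹) · s²) · t²) / t⁻²) · t²) / s⁴) · t²
= (((((t⁻³ · s²) · t²) / t⁻²) · t²) / s⁴) · t²    [product of powers]
= s⁻²t⁵    [quotient of powers; product of powers]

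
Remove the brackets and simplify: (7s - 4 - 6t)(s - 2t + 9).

7s² - 20st + 59s - 46t - 36 + 12t²

(7s - 4 - 6t)(s - 2t + 9)
= 7s² - 14st + 63s - 4s + 8t - 36 - 6st + 12t² - 54t    [distributive law]
= 7s² - 20st + 59s - 46t - 36 + 12t²    [combine like terms]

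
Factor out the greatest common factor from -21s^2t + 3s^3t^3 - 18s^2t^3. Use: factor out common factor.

3s^2t(-7 + st^2 - 6t^2)

-21s^2t + 3s^3t^3 - 18s^2t^3
= 3(-7s^2t + s^3t^3 - 6s^2t^3)    [factor out 3]
= 3s^2t(-7 + st^2 - 6t^2)    [factor out s^2t]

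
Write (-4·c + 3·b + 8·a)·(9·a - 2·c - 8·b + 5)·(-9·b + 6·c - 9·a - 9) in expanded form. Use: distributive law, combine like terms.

12·a·b·c - 384·a·c^2 + 900·a^2·c + 888·a·c + 84·b·c^2 + 48·c^3 - 192·c^2 - 378·b^2·c + 36·b·c + 180·c + 549·a·b^2 - 315·a^2·b - 162·a·b + 216·b^3 + 81·b^2 - 135·b - 648·a^3 - 1008·a^2 - 360·a

(-4·c + 3·b + 8·a)·(9·a - 2·c - 8·b + 5)·(-9·b + 6·c - 9·a - 9)
= (-36·a·c + 8·c^2 + 32·b·c - 20·c + 27·a·b - 6·b·c - 24·b^2 + 15·b + 72·a^2 - 16·a·c - 64·a·b + 40·a)·(-9·b + 6·c - 9·a - 9)    [distributive law]
= (-52·a·c + 8·c^2 + 26·b·c - 20·c - 37·a·b - 24·b^2 + 15·b + 72·a^2 + 40·a)·(-9·b + 6·c - 9·a - 9)    [combine like terms]
= 468·a·b·c - 312·a·c^2 + 468·a^2·c + 468·a·c - 72·b·c^2 + 48·c^3 - 72·a·c^2 - 72·c^2 - 234·b^2·c + 156·b·c^2 - 234·a·b·c - 234·b·c + 180·b·c - 120·c^2 + 180·a·c + 180·c + 333·a·b^2 - 222·a·b·c + 333·a^2·b + 333·a·b + 216·b^3 - 144·b^2·c + 216·a·b^2 + 216·b^2 - 135·b^2 + 90·b·c - 135·a·b - 135·b - 648·a^2·b + 432·a^2·c - 648·a^3 - 648·a^2 - 360·a·b + 240·a·c - 360·a^2 - 360·a    [distributive law]
= 12·a·b·c - 384·a·c^2 + 900·a^2·c + 888·a·c + 84·b·c^2 + 48·c^3 - 192·c^2 - 378·b^2·c + 36·b·c + 180·c + 549·a·b^2 - 315·a^2·b - 162·a·b + 216·b^3 + 81·b^2 - 135·b - 648·a^3 - 1008·a^2 - 360·a    [combine like terms]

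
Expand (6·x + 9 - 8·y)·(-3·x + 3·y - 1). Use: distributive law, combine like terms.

-18·x^2 + 42·x·y - 33·x + 35·y - 9 - 24·y^2

(6·x + 9 - 8·y)·(-3·x + 3·y - 1)
= -18·x^2 + 18·x·y - 6·x - 27·x + 27·y - 9 + 24·x·y - 24·y^2 + 8·y    [distributive law]
= -18·x^2 + 42·x·y - 33·x + 35·y - 9 - 24·y^2    [combine like terms]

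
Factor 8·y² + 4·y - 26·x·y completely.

8·y² + 4·y - 26·x·y
= 2(4·y² + 2·y - 13·x·y)    [factor out 2]
= 2·y(4·y + 2 - 13·x)    [factor out y]

2·y(4·y + 2 - 13·x)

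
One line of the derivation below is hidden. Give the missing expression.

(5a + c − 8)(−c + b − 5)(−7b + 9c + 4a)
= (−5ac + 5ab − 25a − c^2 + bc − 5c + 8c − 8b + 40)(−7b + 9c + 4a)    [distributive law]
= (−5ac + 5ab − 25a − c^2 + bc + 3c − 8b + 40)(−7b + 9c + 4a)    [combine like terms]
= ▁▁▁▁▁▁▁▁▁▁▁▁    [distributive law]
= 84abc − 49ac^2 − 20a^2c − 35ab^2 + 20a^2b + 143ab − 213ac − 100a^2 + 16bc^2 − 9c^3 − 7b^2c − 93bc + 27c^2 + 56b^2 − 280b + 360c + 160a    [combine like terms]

By distributive law:

35abc − 45ac^2 − 20a^2c − 35ab^2 + 45abc + 20a^2b + 175ab − 225ac − 100a^2 + 7bc^2 − 9c^3 − 4ac^2 − 7b^2c + 9bc^2 + 4abc − 21bc + 27c^2 + 12ac + 56b^2 − 72bc − 32ab − 280b + 360c + 160a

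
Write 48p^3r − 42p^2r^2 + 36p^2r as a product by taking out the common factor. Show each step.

48p^3r − 42p^2r^2 + 36p^2r
= 6(8p^3r − 7p^2r^2 + 6p^2r)    [factor out 6]
= 6p^2r(8p − 7r + 6)    [factor out p^2r]

6p^2r(8p − 7r + 6)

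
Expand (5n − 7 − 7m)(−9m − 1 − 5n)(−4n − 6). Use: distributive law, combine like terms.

40mn² − 220mn + 30n² − 208n + 100n³ − 420m − 42 − 252m²n − 378m²

(5n − 7 − 7m)(−9m − 1 − 5n)(−4n − 6)
= (−45mn − 5n − 25n² + 63m + 7 + 35n + 63m² + 7m + 35mn)(−4n − 6)    [distributive law]
= (−10mn + 30n − 25n² + 70m + 7 + 63m²)(−4n − 6)    [combine like terms]
= 40mn² + 60mn − 120n² − 180n + 100n³ + 150n² − 280mn − 420m − 28n − 42 − 252m²n − 378m²    [distributive law]
= 40mn² − 220mn + 30n² − 208n + 100n³ − 420m − 42 − 252m²n − 378m²    [combine like terms]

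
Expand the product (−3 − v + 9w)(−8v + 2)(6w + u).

(−3 − v + 9w)(−8v + 2)(6w + u)
= (24v − 6 + 8v² − 2v − 72vw + 18w)(6w + u)    [distributive law]
= (22v − 6 + 8v² − 72vw + 18w)(6w + u)    [combine like terms]
= 132vw + 22uv − 36w − 6u + 48v²w + 8uv² − 432vw² − 72uvw + 108w² + 18uw    [distributive law]

132vw + 22uv − 36w − 6u + 48v²w + 8uv² − 432vw² − 72uvw + 108w² + 18uw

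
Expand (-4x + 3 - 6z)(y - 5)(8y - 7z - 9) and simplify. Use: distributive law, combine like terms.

(-4x + 3 - 6z)(y - 5)(8y - 7z - 9)
= (-4xy + 20x + 3y - 15 - 6yz + 30z)(8y - 7z - 9)    [distributive law]
= -32xy^2 + 28xyz + 36xy + 160xy - 140xz - 180x + 24y^2 - 21yz - 27y - 120y + 105z + 135 - 48y^2z + 42yz^2 + 54yz + 240yz - 210z^2 - 270z    [distributive law]
= -32xy^2 + 28xyz + 196xy - 140xz - 180x + 24y^2 + 273yz - 147y - 165z + 135 - 48y^2z + 42yz^2 - 210z^2    [combine like terms]

-32xy^2 + 28xyz + 196xy - 140xz - 180x + 24y^2 + 273yz - 147y - 165z + 135 - 48y^2z + 42yz^2 - 210z^2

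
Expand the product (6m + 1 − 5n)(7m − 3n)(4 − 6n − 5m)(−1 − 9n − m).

−161m^2 − 971m^2n + 77m^3 − 360m^2n^2 + 1877m^3n + 210m^4 − mn + 1830mn^2 − 2097mn^3 − 28m + 12n + 30n^2 − 612n^3 + 810n^4

(6m + 1 − 5n)(7m − 3n)(4 − 6n − 5m)(−1 − 9n − m)
= (42m^2 − 18mn + 7m − 3n − 35mn + 15n^2)(4 − 6n − 5m)(−1 − 9n − m)    [distributive law]
= (42m^2 − 53mn + 7m − 3n + 15n^2)(4 − 6n − 5m)(−1 − 9n − m)    [combine like terms]
= (168m^2 − 252m^2n − 210m^3 − 212mn + 318mn^2 + 265m^2n + 28m − 42mn − 35m^2 − 12n + 18n^2 + 15mn + 60n^2 − 90n^3 − 75mn^2)(−1 − 9n − m)    [distributive law]
= (133m^2 + 13m^2n − 210m^3 − 239mn + 243mn^2 + 28m − 12n + 78n^2 − 90n^3)(−1 − 9n − m)    [combine like terms]
= −133m^2 − 1197m^2n − 133m^3 − 13m^2n − 117m^2n^2 − 13m^3n + 210m^3 + 1890m^3n + 210m^4 + 239mn + 2151mn^2 + 239m^2n − 243mn^2 − 2187mn^3 − 243m^2n^2 − 28m − 252mn − 28m^2 + 12n + 108n^2 + 12mn − 78n^2 − 702n^3 − 78mn^2 + 90n^3 + 810n^4 + 90mn^3    [distributive law]
= −161m^2 − 971m^2n + 77m^3 − 360m^2n^2 + 1877m^3n + 210m^4 − mn + 1830mn^2 − 2097mn^3 − 28m + 12n + 30n^2 − 612n^3 + 810n^4    [combine like terms]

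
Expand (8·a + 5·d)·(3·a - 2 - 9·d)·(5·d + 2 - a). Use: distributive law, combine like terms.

177·a^2·d + 64·a^2 - 24·a^3 - 184·a·d - 32·a - 240·a·d^2 - 140·d^2 - 20·d - 225·d^3

(8·a + 5·d)·(3·a - 2 - 9·d)·(5·d + 2 - a)
= (24·a^2 - 16·a - 72·a·d + 15·a·d - 10·d - 45·d^2)·(5·d + 2 - a)    [distributive law]
= (24·a^2 - 16·a - 57·a·d - 10·d - 45·d^2)·(5·d + 2 - a)    [combine like terms]
= 120·a^2·d + 48·a^2 - 24·a^3 - 80·a·d - 32·a + 16·a^2 - 285·a·d^2 - 114·a·d + 57·a^2·d - 50·d^2 - 20·d + 10·a·d - 225·d^3 - 90·d^2 + 45·a·d^2    [distributive law]
= 177·a^2·d + 64·a^2 - 24·a^3 - 184·a·d - 32·a - 240·a·d^2 - 140·d^2 - 20·d - 225·d^3    [combine like terms]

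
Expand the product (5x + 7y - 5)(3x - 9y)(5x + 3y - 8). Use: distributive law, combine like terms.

(5x + 7y - 5)(3x - 9y)(5x + 3y - 8)
= (15x^2 - 45xy + 21xy - 63y^2 - 15x + 45y)(5x + 3y - 8)    [distributive law]
= (15x^2 - 24xy - 63y^2 - 15x + 45y)(5x + 3y - 8)    [combine like terms]
= 75x^3 + 45x^2y - 120x^2 - 120x^2y - 72xy^2 + 192xy - 315xy^2 - 189y^3 + 504y^2 - 75x^2 - 45xy + 120x + 225xy + 135y^2 - 360y    [distributive law]
= 75x^3 - 75x^2y - 195x^2 - 387xy^2 + 372xy - 189y^3 + 639y^2 + 120x - 360y    [combine like terms]

75x^3 - 75x^2y - 195x^2 - 387xy^2 + 372xy - 189y^3 + 639y^2 + 120x - 360y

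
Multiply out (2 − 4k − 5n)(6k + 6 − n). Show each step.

−12k + 12 − 32n − 24k² − 26kn + 5n²

(2 − 4k − 5n)(6k + 6 − n)
= 12k + 12 − 2n − 24k² − 24k + 4kn − 30kn − 30n + 5n²    [distributive law]
= −12k + 12 − 32n − 24k² − 26kn + 5n²    [combine like terms]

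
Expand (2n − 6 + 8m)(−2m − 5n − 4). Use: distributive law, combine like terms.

(2n − 6 + 8m)(−2m − 5n − 4)
= −4mn − 10n^2 − 8n + 12m + 30n + 24 − 16m^2 − 40mn − 32m    [distributive law]
= −44mn − 10n^2 + 22n − 20m + 24 − 16m^2    [combine like terms]

−44mn − 10n^2 + 22n − 20m + 24 − 16m^2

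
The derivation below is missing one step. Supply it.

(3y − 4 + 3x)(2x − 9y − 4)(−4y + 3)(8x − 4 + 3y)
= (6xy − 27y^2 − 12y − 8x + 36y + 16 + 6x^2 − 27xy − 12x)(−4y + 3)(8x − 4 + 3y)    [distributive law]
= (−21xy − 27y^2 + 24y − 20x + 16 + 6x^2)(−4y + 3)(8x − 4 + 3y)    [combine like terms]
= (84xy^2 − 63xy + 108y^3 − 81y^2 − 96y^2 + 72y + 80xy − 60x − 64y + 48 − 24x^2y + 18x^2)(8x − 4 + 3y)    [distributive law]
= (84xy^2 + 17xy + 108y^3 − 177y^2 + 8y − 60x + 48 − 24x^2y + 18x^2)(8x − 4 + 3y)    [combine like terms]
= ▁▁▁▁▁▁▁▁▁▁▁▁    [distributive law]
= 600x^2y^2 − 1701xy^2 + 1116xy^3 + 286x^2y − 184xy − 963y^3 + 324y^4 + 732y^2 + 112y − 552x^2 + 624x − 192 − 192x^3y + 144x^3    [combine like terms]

Applying distributive law to the line above:

672x^2y^2 − 336xy^2 + 252xy^3 + 136x^2y − 68xy + 51xy^2 + 864xy^3 − 432y^3 + 324y^4 − 1416xy^2 + 708y^2 − 531y^3 + 64xy − 32y + 24y^2 − 480x^2 + 240x − 180xy + 384x − 192 + 144y − 192x^3y + 96x^2y − 72x^2y^2 + 144x^3 − 72x^2 + 54x^2y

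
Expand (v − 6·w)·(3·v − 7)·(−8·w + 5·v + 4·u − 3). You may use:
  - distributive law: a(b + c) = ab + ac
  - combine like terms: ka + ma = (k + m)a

−114·v^2·w + 15·v^3 + 12·u·v^2 − 44·v^2 + 320·v·w − 28·u·v + 21·v + 144·v·w^2 − 72·u·v·w − 336·w^2 + 168·u·w − 126·w

(v − 6·w)·(3·v − 7)·(−8·w + 5·v + 4·u − 3)
= (3·v^2 − 7·v − 18·v·w + 42·w)·(−8·w + 5·v + 4·u − 3)    [distributive law]
= −24·v^2·w + 15·v^3 + 12·u·v^2 − 9·v^2 + 56·v·w − 35·v^2 − 28·u·v + 21·v + 144·v·w^2 − 90·v^2·w − 72·u·v·w + 54·v·w − 336·w^2 + 210·v·w + 168·u·w − 126·w    [distributive law]
= −114·v^2·w + 15·v^3 + 12·u·v^2 − 44·v^2 + 320·v·w − 28·u·v + 21·v + 144·v·w^2 − 72·u·v·w − 336·w^2 + 168·u·w − 126·w    [combine like terms]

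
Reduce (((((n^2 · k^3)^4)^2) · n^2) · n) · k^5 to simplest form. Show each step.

k^29n^19

(((((n^2 · k^3)^4)^2) · n^2) · n) · k^5
= ((((n^2 · k^3)^8) · n^2) · n) · k^5    [power of a power]
= (((((n^2)^8) · ((k^3)^8)) · n^2) · n) · k^5    [power of a product]
= (((n^16 · ((k^3)^8)) · n^2) · n) · k^5    [power of a power]
= (((n^16 · k^24) · n^2) · n) · k^5    [power of a power]
= k^29n^19    [product of powers]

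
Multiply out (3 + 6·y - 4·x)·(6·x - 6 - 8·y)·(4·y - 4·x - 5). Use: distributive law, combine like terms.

(3 + 6·y - 4·x)·(6·x - 6 - 8·y)·(4·y - 4·x - 5)
= (18·x - 18 - 24·y + 36·x·y - 36·y - 48·y^2 - 24·x^2 + 24·x + 32·x·y)·(4·y - 4·x - 5)    [distributive law]
= (42·x - 18 - 60·y + 68·x·y - 48·y^2 - 24·x^2)·(4·y - 4·x - 5)    [combine like terms]
= 168·x·y - 168·x^2 - 210·x - 72·y + 72·x + 90 - 240·y^2 + 240·x·y + 300·y + 272·x·y^2 - 272·x^2·y - 340·x·y - 192·y^3 + 192·x·y^2 + 240·y^2 - 96·x^2·y + 96·x^3 + 120·x^2    [distributive law]
= 68·x·y - 48·x^2 - 138·x + 228·y + 90 + 464·x·y^2 - 368·x^2·y - 192·y^3 + 96·x^3    [combine like terms]

68·x·y - 48·x^2 - 138·x + 228·y + 90 + 464·x·y^2 - 368·x^2·y - 192·y^3 + 96·x^3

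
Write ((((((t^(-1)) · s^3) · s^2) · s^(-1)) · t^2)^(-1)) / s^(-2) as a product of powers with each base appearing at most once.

s^(-2)t^(-1)

((((((t^(-1)) · s^3) · s^2) · s^(-1)) · t^2)^(-1)) / s^(-2)
= ((((((t^(-1)) · s^3) · s^2) · s^(-1))^(-1)) · ((t^2)^(-1))) / s^(-2)    [power of a product]
= ((((((t^(-1)) · s^3) · s^2)^(-1)) · ((s^(-1))^(-1))) · ((t^2)^(-1))) / s^(-2)    [power of a product]
= ((((((t^(-1)) · s^3)^(-1)) · ((s^2)^(-1))) · ((s^(-1))^(-1))) · ((t^2)^(-1))) / s^(-2)    [power of a product]
= ((((((t^(-1))^(-1)) · ((s^3)^(-1))) · ((s^2)^(-1))) · ((s^(-1))^(-1))) · ((t^2)^(-1))) / s^(-2)    [power of a product]
= (((((t^1) · ((s^3)^(-1))) · ((s^2)^(-1))) · ((s^(-1))^(-1))) · ((t^2)^(-1))) / s^(-2)    [power of a power]
= ((((t · ((s^3)^(-1))) · ((s^2)^(-1))) · ((s^(-1))^(-1))) · ((t^2)^(-1))) / s^(-2)    [power of a power]
= ((((t · s^(-3)) · ((s^2)^(-1))) · ((s^(-1))^(-1))) · ((t^2)^(-1))) / s^(-2)    [power of a power]
= ((((t · s^(-3)) · s^(-2)) · ((s^(-1))^(-1))) · ((t^2)^(-1))) / s^(-2)    [power of a power]
= ((((t · s^(-3)) · s^(-2)) · s) · ((t^2)^(-1))) / s^(-2)    [power of a power]
= ((((t · s^(-3)) · s^(-2)) · s) · t^(-2)) / s^(-2)    [power of a power]
= s^(-2)t^(-1)    [quotient of powers; product of powers]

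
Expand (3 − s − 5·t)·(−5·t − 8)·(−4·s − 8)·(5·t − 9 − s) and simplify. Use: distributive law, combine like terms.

400·s·t^2 + 1620·s·t + 160·s^2·t + 800·t^2 + 2760·t − 480·s + 256·s^2 − 1728 + 20·s^3·t + 32·s^3 − 500·s·t^3 − 1000·t^3

(3 − s − 5·t)·(−5·t − 8)·(−4·s − 8)·(5·t − 9 − s)
= (−15·t − 24 + 5·s·t + 8·s + 25·t^2 + 40·t)·(−4·s − 8)·(5·t − 9 − s)    [distributive law]
= (25·t − 24 + 5·s·t + 8·s + 25·t^2)·(−4·s − 8)·(5·t − 9 − s)    [combine like terms]
= (−100·s·t − 200·t + 96·s + 192 − 20·s^2·t − 40·s·t − 32·s^2 − 64·s − 100·s·t^2 − 200·t^2)·(5·t − 9 − s)    [distributive law]
= (−140·s·t − 200·t + 32·s + 192 − 20·s^2·t − 32·s^2 − 100·s·t^2 − 200·t^2)·(5·t − 9 − s)    [combine like terms]
= −700·s·t^2 + 1260·s·t + 140·s^2·t − 1000·t^2 + 1800·t + 200·s·t + 160·s·t − 288·s − 32·s^2 + 960·t − 1728 − 192·s − 100·s^2·t^2 + 180·s^2·t + 20·s^3·t − 160·s^2·t + 288·s^2 + 32·s^3 − 500·s·t^3 + 900·s·t^2 + 100·s^2·t^2 − 1000·t^3 + 1800·t^2 + 200·s·t^2    [distributive law]
= 400·s·t^2 + 1620·s·t + 160·s^2·t + 800·t^2 + 2760·t − 480·s + 256·s^2 − 1728 + 20·s^3·t + 32·s^3 − 500·s·t^3 − 1000·t^3    [combine like terms]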